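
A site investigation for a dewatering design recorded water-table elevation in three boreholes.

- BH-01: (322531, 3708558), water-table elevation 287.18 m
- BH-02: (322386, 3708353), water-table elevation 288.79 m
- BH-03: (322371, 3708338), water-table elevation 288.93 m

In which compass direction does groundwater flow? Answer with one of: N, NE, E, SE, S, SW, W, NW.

NE

Differences from BH-01: to BH-02 (Δx, Δy, Δh) = (-145, -205, +1.61); to BH-03 = (-160, -220, +1.75).
Solve a·Δx + b·Δy = Δh: det = (-145)·(-220) − (-160)·(-205) = -900.
∂h/∂x = [(+1.61)·(-220) − (+1.75)·(-205)] / -900 = -0.005056
∂h/∂y = [(-145)·(+1.75) − (-160)·(+1.61)] / -900 = -0.004278
Flow = −∇h = (+0.005056 east, +0.004278 north), which points northeast.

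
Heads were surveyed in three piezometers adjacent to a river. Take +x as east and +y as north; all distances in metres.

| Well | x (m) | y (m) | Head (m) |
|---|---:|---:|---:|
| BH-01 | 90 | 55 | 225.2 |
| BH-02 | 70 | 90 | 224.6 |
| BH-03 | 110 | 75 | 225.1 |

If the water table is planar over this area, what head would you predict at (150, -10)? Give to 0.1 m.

Taking BH-01 as reference: BH-02−BH-01 = (-20, 35, -0.6); BH-03−BH-01 = (20, 20, -0.1).
Solve a·Δx + b·Δy = Δh: det = (-20)·20 − 20·35 = -1100.
∂h/∂x = [(-0.6)·20 − (-0.1)·35] / -1100 = +0.007727
∂h/∂y = [(-20)·(-0.1) − 20·(-0.6)] / -1100 = -0.01273
h(150, -10) = 225.2 + (+0.007727)·(60) + (-0.01273)·(-65) = 225.2 +0.464 +0.827 = 226.491 m.

226.5 m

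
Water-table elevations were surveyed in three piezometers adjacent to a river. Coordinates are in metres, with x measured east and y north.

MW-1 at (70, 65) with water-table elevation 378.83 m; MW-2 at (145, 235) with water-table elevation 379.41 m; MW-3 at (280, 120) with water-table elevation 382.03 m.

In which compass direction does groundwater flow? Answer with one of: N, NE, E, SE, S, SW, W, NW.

W

Differences from MW-1: to MW-2 (Δx, Δy, Δh) = (75, 170, +0.58); to MW-3 = (210, 55, +3.20).
Solve a·Δx + b·Δy = Δh: det = 75·55 − 210·170 = -31575.
∂h/∂x = [(+0.58)·55 − (+3.20)·170] / -31575 = +0.01622
∂h/∂y = [75·(+3.20) − 210·(+0.58)] / -31575 = -0.003743
Flow = −∇h = (-0.01622 east, +0.003743 north), which points west.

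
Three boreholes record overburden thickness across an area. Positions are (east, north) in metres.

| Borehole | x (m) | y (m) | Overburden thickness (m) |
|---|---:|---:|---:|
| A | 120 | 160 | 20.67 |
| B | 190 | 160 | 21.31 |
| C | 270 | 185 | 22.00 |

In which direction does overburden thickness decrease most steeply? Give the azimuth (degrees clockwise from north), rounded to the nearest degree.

280°

Taking A as reference: B−A = (70, 0, +0.64); C−A = (150, 25, +1.33).
Determinant of the coordinate differences = 70·25 − 150·0 = 1750.
∂d/∂x = [(+0.64)·25 − (+1.33)·0] / 1750 = +0.009143
∂d/∂y = [70·(+1.33) − 150·(+0.64)] / 1750 = -0.001657
Steepest decrease is along −∇f: components (-0.009143 E, +0.001657 N).
Azimuth = atan2(-0.009143, +0.001657) = 280.3° ≈ 280°.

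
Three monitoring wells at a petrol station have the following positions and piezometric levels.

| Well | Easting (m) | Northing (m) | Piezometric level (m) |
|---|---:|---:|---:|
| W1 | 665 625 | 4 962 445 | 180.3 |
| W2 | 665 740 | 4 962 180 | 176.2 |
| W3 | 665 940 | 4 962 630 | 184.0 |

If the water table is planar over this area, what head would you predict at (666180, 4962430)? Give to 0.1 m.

181.2 m

Three-point gradient (reference W1): Δ to W2 = (115, -265, -4.1), Δ to W3 = (315, 185, +3.7).
∂h/∂x = +0.002119, ∂h/∂y = +0.01639 (det = 104750).
h(666180, 4962430) = 180.3 + (+0.002119)·(555) + (+0.01639)·(-15) = 180.3 +1.176 -0.246 = 181.230 m.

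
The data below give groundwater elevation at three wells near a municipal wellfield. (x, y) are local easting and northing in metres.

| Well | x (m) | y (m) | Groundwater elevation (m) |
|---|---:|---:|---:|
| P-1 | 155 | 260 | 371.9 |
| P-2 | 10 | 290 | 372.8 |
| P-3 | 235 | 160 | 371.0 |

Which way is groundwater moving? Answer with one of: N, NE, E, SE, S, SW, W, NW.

SE

With h = a·x + b·y + c and P-1 as origin, the differences give:
  (-145)·a + 30·b = +0.9
  80·a + (-100)·b = -0.9
Eliminate b (×(-100) and ×30, subtract): 12100·a = -63.00 → a = ∂h/∂x = -0.005207
Back-substitute: b = ∂h/∂y = +0.004835.
Flow = −∇h = (+0.005207 east, -0.004835 north), which points southeast.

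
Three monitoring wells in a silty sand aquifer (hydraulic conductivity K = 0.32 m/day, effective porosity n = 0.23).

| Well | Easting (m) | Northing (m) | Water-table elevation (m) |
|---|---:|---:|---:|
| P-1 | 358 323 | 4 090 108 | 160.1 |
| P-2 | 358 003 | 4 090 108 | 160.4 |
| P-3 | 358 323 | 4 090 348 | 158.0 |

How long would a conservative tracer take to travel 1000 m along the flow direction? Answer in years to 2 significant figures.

220 years

∂h/∂x = (160.4 − 160.1) / (358003 − 358323) = -0.0009375
∂h/∂y = (158.0 − 160.1) / (4090348 − 4090108) = -0.008750
|∇h| = √(-0.0009375² + -0.008750²) = 0.0088
Seepage velocity v = K·i/n = 0.32 × 0.0088 / 0.23 = 0.01224 m/day.
t = 1000 / 0.01224 = 8.17e+04 days = 224 years.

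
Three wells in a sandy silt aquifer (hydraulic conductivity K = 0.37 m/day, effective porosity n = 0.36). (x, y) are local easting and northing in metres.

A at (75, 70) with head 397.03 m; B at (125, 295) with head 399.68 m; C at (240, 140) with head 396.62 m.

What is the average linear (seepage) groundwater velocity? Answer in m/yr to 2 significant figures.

Differences from A: to B (Δx, Δy, Δh) = (50, 225, +2.65); to C = (165, 70, -0.41).
Determinant of the coordinate differences = 50·70 − 165·225 = -33625.
∂h/∂x = [(+2.65)·70 − (-0.41)·225] / -33625 = -0.008260
∂h/∂y = [50·(-0.41) − 165·(+2.65)] / -33625 = +0.01361
|∇h| = √(-0.008260² + 0.01361²) = 0.01592
Seepage velocity v = K·i/n = 0.37 × 0.01592 / 0.36 = 0.01636 m/day = 5.975 m/yr.

6.0 m/yr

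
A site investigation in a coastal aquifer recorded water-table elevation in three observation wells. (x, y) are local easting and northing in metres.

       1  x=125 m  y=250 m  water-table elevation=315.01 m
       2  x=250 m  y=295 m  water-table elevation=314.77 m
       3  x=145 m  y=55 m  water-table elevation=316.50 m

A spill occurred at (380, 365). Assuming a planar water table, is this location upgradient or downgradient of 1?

downgradient

Taking 1 as reference: 2−1 = (125, 45, -0.24); 3−1 = (20, -195, +1.49).
Solve a·Δx + b·Δy = Δh: det = 125·(-195) − 20·45 = -25275.
∂h/∂x = [(-0.24)·(-195) − (+1.49)·45] / -25275 = +0.0008012
∂h/∂y = [125·(+1.49) − 20·(-0.24)] / -25275 = -0.007559
Head at (380, 365) = 315.01 + (+0.0008012)·(255) + (-0.007559)·(115) = 314.35 m.
That is lower than the 315.01 m at 1, so the point is downgradient.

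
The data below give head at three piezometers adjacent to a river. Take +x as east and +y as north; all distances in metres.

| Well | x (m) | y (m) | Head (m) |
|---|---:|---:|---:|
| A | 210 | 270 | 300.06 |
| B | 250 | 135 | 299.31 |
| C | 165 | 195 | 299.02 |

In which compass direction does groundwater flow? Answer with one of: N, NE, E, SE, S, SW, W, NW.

Three-point gradient (reference A): Δ to B = (40, -135, -0.75), Δ to C = (-45, -75, -1.04).
∂h/∂x = +0.009273, ∂h/∂y = +0.008303 (det = -9075).
Flow = −∇h = (-0.009273 east, -0.008303 north), which points southwest.

SW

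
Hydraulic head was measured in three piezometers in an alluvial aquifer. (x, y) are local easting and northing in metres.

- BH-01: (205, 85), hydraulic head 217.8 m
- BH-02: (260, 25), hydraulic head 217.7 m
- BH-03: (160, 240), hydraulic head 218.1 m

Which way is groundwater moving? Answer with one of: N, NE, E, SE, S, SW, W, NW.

S

Differences from BH-01: to BH-02 (Δx, Δy, Δh) = (55, -60, -0.1); to BH-03 = (-45, 155, +0.3).
Solve a·Δx + b·Δy = Δh: det = 55·155 − (-45)·(-60) = 5825.
∂h/∂x = [(-0.1)·155 − (+0.3)·(-60)] / 5825 = +0.0004292
∂h/∂y = [55·(+0.3) − (-45)·(-0.1)] / 5825 = +0.002060
Flow = −∇h = (-0.0004292 east, -0.002060 north), which points south.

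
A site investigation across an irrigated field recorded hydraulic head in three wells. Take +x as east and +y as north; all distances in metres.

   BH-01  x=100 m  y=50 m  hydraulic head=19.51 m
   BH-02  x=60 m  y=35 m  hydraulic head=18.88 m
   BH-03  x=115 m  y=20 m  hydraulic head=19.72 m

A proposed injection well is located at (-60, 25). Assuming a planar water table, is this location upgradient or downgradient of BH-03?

Taking BH-01 as reference: BH-02−BH-01 = (-40, -15, -0.63); BH-03−BH-01 = (15, -30, +0.21).
Solve a·Δx + b·Δy = Δh: det = (-40)·(-30) − 15·(-15) = 1425.
∂h/∂x = [(-0.63)·(-30) − (+0.21)·(-15)] / 1425 = +0.01547
∂h/∂y = [(-40)·(+0.21) − 15·(-0.63)] / 1425 = +0.0007368
Head at (-60, 25) = 19.51 + (+0.01547)·(-160) + (+0.0007368)·(-25) = 17.02 m.
That is lower than the 19.72 m at BH-03, so the point is downgradient.

downgradient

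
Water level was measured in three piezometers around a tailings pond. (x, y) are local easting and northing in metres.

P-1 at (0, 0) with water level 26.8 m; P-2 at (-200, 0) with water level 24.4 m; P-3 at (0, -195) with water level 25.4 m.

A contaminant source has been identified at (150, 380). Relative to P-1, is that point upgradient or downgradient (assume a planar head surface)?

∂h/∂x = (24.4 − 26.8) / (-200 − 0) = +0.01200
∂h/∂y = (25.4 − 26.8) / (-195 − 0) = +0.007179
Head at (150, 380) = 26.8 + (+0.01200)·(150) + (+0.007179)·(380) = 31.33 m.
That is higher than the 26.8 m at P-1, so the point is upgradient.

upgradient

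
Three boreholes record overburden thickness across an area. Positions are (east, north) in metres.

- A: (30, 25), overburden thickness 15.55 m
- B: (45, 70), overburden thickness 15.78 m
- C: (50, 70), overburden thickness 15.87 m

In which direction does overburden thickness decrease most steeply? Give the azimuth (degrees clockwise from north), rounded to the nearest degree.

273°

Taking A as reference: B−A = (15, 45, +0.23); C−A = (20, 45, +0.32).
Determinant of the coordinate differences = 15·45 − 20·45 = -225.
∂d/∂x = [(+0.23)·45 − (+0.32)·45] / -225 = +0.01800
∂d/∂y = [15·(+0.32) − 20·(+0.23)] / -225 = -0.0008889
Steepest decrease is along −∇f: components (-0.01800 E, +0.0008889 N).
Azimuth = atan2(-0.01800, +0.0008889) = 272.8° ≈ 273°.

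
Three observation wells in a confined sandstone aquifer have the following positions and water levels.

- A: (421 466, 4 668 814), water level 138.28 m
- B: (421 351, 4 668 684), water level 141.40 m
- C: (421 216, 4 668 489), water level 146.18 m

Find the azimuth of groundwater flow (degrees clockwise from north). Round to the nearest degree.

354°

With h = a·x + b·y + c and A as origin, the differences give:
  (-115)·a + (-130)·b = +3.12
  (-250)·a + (-325)·b = +7.90
Eliminate b (×(-325) and ×(-130), subtract): 4875·a = 13.000 → a = ∂h/∂x = +0.002667
Back-substitute: b = ∂h/∂y = -0.02636.
Flow direction (−∇h) has components (-0.002667 E, +0.02636 N).
Azimuth = atan2(E, N) = atan2(-0.002667, +0.02636) = 354.2° ≈ 354°.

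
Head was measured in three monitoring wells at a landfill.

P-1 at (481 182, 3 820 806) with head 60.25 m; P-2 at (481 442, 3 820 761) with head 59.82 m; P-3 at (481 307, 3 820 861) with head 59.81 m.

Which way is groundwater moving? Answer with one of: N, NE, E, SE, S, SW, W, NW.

NE

With h = a·x + b·y + c and P-1 as origin, the differences give:
  260·a + (-45)·b = -0.43
  125·a + 55·b = -0.44
Eliminate b (×55 and ×(-45), subtract): 19925·a = -43.450 → a = ∂h/∂x = -0.002181
Back-substitute: b = ∂h/∂y = -0.003044.
Flow = −∇h = (+0.002181 east, +0.003044 north), which points northeast.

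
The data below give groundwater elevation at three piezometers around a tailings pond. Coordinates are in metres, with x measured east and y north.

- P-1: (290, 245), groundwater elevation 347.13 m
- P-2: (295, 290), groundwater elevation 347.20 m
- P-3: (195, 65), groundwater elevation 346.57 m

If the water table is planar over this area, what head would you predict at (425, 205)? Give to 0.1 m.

Three-point gradient (reference P-1): Δ to P-2 = (5, 45, +0.07), Δ to P-3 = (-95, -180, -0.56).
∂h/∂x = +0.003733, ∂h/∂y = +0.001141 (det = 3375).
h(425, 205) = 347.13 + (+0.003733)·(135) + (+0.001141)·(-40) = 347.13 +0.504 -0.046 = 347.588 m.

347.6 m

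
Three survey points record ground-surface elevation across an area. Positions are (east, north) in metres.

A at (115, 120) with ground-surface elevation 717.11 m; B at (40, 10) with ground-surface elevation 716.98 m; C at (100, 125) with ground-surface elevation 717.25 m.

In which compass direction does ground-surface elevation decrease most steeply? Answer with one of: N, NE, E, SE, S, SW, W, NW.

With z = a·x + b·y + c and A as origin, the differences give:
  (-75)·a + (-110)·b = -0.13
  (-15)·a + 5·b = +0.14
Eliminate b (×5 and ×(-110), subtract): -2025·a = 14.750 → a = ∂z/∂x = -0.007284
Back-substitute: b = ∂z/∂y = +0.006148.
Steepest decrease is along −∇f = (+0.007284 E, -0.006148 N) → southeast.

SE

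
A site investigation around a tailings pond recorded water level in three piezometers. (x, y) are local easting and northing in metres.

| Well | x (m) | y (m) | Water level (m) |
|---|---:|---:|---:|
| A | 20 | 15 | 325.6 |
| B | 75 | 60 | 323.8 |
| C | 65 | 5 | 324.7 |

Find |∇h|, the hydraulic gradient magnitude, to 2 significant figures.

With h = a·x + b·y + c and A as origin, the differences give:
  55·a + 45·b = -1.8
  45·a + (-10)·b = -0.9
Eliminate b (×(-10) and ×45, subtract): -2575·a = 58.50 → a = ∂h/∂x = -0.02272
Back-substitute: b = ∂h/∂y = -0.01223.
|∇h| = √(-0.02272² + -0.01223²) = 0.0258

0.026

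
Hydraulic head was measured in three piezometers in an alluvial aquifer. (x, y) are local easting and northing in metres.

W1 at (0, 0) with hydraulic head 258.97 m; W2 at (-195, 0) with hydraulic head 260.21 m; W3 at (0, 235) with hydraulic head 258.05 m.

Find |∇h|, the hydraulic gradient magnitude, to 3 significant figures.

0.00747

∂h/∂x = (260.21 − 258.97) / (-195 − 0) = -0.006359
∂h/∂y = (258.05 − 258.97) / (235 − 0) = -0.003915
|∇h| = √(-0.006359² + -0.003915²) = 0.007468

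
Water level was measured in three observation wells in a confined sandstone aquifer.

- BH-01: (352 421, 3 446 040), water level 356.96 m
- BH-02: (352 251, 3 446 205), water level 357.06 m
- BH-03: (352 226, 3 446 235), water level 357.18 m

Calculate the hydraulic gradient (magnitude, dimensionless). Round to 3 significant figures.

0.0252

Differences from BH-01: to BH-02 (Δx, Δy, Δh) = (-170, 165, +0.10); to BH-03 = (-195, 195, +0.22).
Solve a·Δx + b·Δy = Δh: det = (-170)·195 − (-195)·165 = -975.
∂h/∂x = [(+0.10)·195 − (+0.22)·165] / -975 = +0.01723
∂h/∂y = [(-170)·(+0.22) − (-195)·(+0.10)] / -975 = +0.01836
|∇h| = √(0.01723² + 0.01836²) = 0.02518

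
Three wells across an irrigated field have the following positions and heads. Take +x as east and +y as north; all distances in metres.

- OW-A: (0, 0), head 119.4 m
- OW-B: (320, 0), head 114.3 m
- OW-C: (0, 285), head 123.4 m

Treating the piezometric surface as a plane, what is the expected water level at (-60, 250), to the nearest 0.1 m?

123.9 m

∂h/∂x = (114.3 − 119.4) / (320 − 0) = -0.01594
∂h/∂y = (123.4 − 119.4) / (285 − 0) = +0.01404
h(-60, 250) = 119.4 + (-0.01594)·(-60) + (+0.01404)·(250) = 119.4 +0.956 +3.509 = 123.865 m.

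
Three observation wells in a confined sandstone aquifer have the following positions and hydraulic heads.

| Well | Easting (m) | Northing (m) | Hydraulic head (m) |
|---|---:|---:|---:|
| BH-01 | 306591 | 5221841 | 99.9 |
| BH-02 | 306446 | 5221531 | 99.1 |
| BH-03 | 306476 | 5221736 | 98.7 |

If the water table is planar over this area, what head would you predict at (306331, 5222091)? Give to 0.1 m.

Taking BH-01 as reference: BH-02−BH-01 = (-145, -310, -0.8); BH-03−BH-01 = (-115, -105, -1.2).
Determinant of the coordinate differences = (-145)·(-105) − (-115)·(-310) = -20425.
∂h/∂x = [(-0.8)·(-105) − (-1.2)·(-310)] / -20425 = +0.01410
∂h/∂y = [(-145)·(-1.2) − (-115)·(-0.8)] / -20425 = -0.004015
h(306331, 5222091) = 99.9 + (+0.01410)·(-260) + (-0.004015)·(250) = 99.9 -3.666 -1.004 = 95.230 m.

95.2 m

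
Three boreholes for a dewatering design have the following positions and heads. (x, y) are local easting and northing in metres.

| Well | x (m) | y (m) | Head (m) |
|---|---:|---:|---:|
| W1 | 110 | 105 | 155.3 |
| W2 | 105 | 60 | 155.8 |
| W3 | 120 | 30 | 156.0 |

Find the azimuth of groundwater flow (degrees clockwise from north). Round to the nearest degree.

035°

With h = a·x + b·y + c and W1 as origin, the differences give:
  (-5)·a + (-45)·b = +0.5
  10·a + (-75)·b = +0.7
Eliminate b (×(-75) and ×(-45), subtract): 825·a = -6.00 → a = ∂h/∂x = -0.007273
Back-substitute: b = ∂h/∂y = -0.01030.
Flow direction (−∇h) has components (+0.007273 E, +0.01030 N).
Azimuth = atan2(E, N) = atan2(+0.007273, +0.01030) = 35.2° ≈ 035°.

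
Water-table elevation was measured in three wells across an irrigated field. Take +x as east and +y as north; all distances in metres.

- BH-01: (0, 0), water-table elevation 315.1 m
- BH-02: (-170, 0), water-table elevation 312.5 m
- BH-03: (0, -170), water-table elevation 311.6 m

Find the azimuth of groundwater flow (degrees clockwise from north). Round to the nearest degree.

217°

∂h/∂x = (312.5 − 315.1) / (-170 − 0) = +0.01529
∂h/∂y = (311.6 − 315.1) / (-170 − 0) = +0.02059
Flow direction (−∇h) has components (-0.01529 E, -0.02059 N).
Azimuth = atan2(E, N) = atan2(-0.01529, -0.02059) = 216.6° ≈ 217°.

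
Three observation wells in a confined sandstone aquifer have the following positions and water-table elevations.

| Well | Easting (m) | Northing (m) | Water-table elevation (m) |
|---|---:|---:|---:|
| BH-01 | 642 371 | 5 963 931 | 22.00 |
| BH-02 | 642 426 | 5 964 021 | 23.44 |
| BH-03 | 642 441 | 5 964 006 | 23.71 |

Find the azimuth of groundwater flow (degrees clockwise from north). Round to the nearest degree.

With h = a·x + b·y + c and BH-01 as origin, the differences give:
  55·a + 90·b = +1.44
  70·a + 75·b = +1.71
Eliminate b (×75 and ×90, subtract): -2175·a = -45.900 → a = ∂h/∂x = +0.02110
Back-substitute: b = ∂h/∂y = +0.003103.
Flow direction (−∇h) has components (-0.02110 E, -0.003103 N).
Azimuth = atan2(E, N) = atan2(-0.02110, -0.003103) = 261.6° ≈ 262°.

262°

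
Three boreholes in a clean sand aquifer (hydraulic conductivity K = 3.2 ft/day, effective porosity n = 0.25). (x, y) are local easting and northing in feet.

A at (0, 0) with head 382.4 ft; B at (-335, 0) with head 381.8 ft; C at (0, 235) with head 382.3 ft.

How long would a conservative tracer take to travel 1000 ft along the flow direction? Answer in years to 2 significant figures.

∂h/∂x = (381.8 − 382.4) / (-335 − 0) = +0.001791
∂h/∂y = (382.3 − 382.4) / (235 − 0) = -0.0004255
|∇h| = √(0.001791² + -0.0004255²) = 0.001841
Seepage velocity v = K·i/n = 3.2 × 0.001841 / 0.25 = 0.02356 ft/day.
t = 1000 / 0.02356 = 4.244e+04 days = 116 years.

120 years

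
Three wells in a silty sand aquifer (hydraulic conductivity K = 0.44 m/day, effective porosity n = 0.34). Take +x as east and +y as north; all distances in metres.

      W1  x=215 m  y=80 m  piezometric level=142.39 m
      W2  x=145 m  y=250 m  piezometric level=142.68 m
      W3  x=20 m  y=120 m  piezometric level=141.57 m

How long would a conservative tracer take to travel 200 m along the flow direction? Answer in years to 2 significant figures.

68 years

With h = a·x + b·y + c and W1 as origin, the differences give:
  (-70)·a + 170·b = +0.29
  (-195)·a + 40·b = -0.82
Eliminate b (×40 and ×170, subtract): 30350·a = 151.000 → a = ∂h/∂x = +0.004975
Back-substitute: b = ∂h/∂y = +0.003755.
|∇h| = √(0.004975² + 0.003755²) = 0.006233
Seepage velocity v = K·i/n = 0.44 × 0.006233 / 0.34 = 0.008066 m/day.
t = 200 / 0.008066 = 2.48e+04 days = 67.9 years.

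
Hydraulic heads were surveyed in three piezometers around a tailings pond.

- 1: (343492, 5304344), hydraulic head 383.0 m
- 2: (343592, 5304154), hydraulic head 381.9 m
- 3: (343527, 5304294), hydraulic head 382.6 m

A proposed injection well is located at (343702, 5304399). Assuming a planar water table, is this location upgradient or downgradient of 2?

Three-point gradient (reference 1): Δ to 2 = (100, -190, -1.1), Δ to 3 = (35, -50, -0.4).
∂h/∂x = -0.01273, ∂h/∂y = -0.0009091 (det = 1650).
Head at (343702, 5304399) = 383.0 + (-0.01273)·(210) + (-0.0009091)·(55) = 380.28 m.
That is lower than the 381.9 m at 2, so the point is downgradient.

downgradient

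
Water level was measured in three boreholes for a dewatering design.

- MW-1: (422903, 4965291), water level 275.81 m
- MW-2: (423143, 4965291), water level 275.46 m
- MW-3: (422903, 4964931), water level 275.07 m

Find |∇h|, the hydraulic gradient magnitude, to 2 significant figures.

∂h/∂x = (275.46 − 275.81) / (423143 − 422903) = -0.001458
∂h/∂y = (275.07 − 275.81) / (4964931 − 4965291) = +0.002056
|∇h| = √(-0.001458² + 0.002056²) = 0.00252

0.0025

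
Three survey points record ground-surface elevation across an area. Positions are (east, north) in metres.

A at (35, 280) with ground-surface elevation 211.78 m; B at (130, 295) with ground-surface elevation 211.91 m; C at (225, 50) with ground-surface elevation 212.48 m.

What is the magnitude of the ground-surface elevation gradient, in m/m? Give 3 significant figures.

With z = a·x + b·y + c and A as origin, the differences give:
  95·a + 15·b = +0.13
  190·a + (-230)·b = +0.70
Eliminate b (×(-230) and ×15, subtract): -24700·a = -40.400 → a = ∂z/∂x = +0.001636
Back-substitute: b = ∂z/∂y = -0.001692.
|∇f| = √(0.001636² + -0.001692²) = 0.002354 m/m

0.00235 m/m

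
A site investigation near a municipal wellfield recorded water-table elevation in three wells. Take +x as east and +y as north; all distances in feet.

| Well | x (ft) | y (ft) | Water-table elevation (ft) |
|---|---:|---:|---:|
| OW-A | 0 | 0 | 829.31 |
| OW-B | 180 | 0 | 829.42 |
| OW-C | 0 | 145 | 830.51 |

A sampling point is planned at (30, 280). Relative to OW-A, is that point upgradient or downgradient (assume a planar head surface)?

∂h/∂x = (829.42 − 829.31) / (180 − 0) = +0.0006111
∂h/∂y = (830.51 − 829.31) / (145 − 0) = +0.008276
Head at (30, 280) = 829.31 + (+0.0006111)·(30) + (+0.008276)·(280) = 831.65 ft.
That is higher than the 829.31 ft at OW-A, so the point is upgradient.

upgradient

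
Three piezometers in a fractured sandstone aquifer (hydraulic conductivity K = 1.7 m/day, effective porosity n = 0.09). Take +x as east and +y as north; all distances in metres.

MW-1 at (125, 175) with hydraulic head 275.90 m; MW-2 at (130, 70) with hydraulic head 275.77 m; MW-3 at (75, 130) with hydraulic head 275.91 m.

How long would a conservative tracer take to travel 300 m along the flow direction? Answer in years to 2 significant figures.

25 years

With h = a·x + b·y + c and MW-1 as origin, the differences give:
  5·a + (-105)·b = -0.13
  (-50)·a + (-45)·b = +0.01
Eliminate b (×(-45) and ×(-105), subtract): -5475·a = 6.900 → a = ∂h/∂x = -0.001260
Back-substitute: b = ∂h/∂y = +0.001178.
|∇h| = √(-0.001260² + 0.001178²) = 0.001725
Seepage velocity v = K·i/n = 1.7 × 0.001725 / 0.09 = 0.03258 m/day.
t = 300 / 0.03258 = 9208 days = 25.2 years.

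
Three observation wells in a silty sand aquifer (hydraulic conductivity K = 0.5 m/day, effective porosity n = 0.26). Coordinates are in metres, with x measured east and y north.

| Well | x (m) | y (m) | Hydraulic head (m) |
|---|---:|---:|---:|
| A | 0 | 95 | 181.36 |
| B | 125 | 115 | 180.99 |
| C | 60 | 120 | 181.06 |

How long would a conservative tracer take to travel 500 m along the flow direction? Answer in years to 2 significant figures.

88 years

With h = a·x + b·y + c and A as origin, the differences give:
  125·a + 20·b = -0.37
  60·a + 25·b = -0.30
Eliminate b (×25 and ×20, subtract): 1925·a = -3.250 → a = ∂h/∂x = -0.001688
Back-substitute: b = ∂h/∂y = -0.007948.
|∇h| = √(-0.001688² + -0.007948²) = 0.008125
Seepage velocity v = K·i/n = 0.5 × 0.008125 / 0.26 = 0.01562 m/day.
t = 500 / 0.01562 = 3.201e+04 days = 87.6 years.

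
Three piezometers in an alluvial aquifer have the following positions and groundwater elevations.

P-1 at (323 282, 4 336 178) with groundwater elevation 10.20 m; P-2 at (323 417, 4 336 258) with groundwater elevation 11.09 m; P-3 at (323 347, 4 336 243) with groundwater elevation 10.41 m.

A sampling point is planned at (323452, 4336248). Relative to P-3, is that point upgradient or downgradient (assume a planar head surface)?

upgradient

Three-point gradient (reference P-1): Δ to P-2 = (135, 80, +0.89), Δ to P-3 = (65, 65, +0.21).
∂h/∂x = +0.01148, ∂h/∂y = -0.008252 (det = 3575).
Head at (323452, 4336248) = 10.20 + (+0.01148)·(170) + (-0.008252)·(70) = 11.57 m.
That is higher than the 10.41 m at P-3, so the point is upgradient.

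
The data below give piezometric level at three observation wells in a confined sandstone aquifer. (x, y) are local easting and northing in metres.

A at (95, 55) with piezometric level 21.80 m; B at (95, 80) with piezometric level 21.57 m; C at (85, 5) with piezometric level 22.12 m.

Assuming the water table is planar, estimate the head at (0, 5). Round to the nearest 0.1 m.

20.9 m

Three-point gradient (reference A): Δ to B = (0, 25, -0.23), Δ to C = (-10, -50, +0.32).
∂h/∂x = +0.01400, ∂h/∂y = -0.009200 (det = 250).
h(0, 5) = 21.80 + (+0.01400)·(-95) + (-0.009200)·(-50) = 21.80 -1.330 +0.460 = 20.930 m.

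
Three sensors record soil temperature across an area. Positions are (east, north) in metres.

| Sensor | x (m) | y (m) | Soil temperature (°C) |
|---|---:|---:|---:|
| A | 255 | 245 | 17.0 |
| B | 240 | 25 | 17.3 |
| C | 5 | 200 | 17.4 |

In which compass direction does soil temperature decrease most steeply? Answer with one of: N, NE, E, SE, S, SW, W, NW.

Taking A as reference: B−A = (-15, -220, +0.3); C−A = (-250, -45, +0.4).
Solve a·Δx + b·Δy = ΔT: det = (-15)·(-45) − (-250)·(-220) = -54325.
∂T/∂x = [(+0.3)·(-45) − (+0.4)·(-220)] / -54325 = -0.001371
∂T/∂y = [(-15)·(+0.4) − (-250)·(+0.3)] / -54325 = -0.001270
Steepest decrease is along −∇f = (+0.001371 E, +0.001270 N) → northeast.

NE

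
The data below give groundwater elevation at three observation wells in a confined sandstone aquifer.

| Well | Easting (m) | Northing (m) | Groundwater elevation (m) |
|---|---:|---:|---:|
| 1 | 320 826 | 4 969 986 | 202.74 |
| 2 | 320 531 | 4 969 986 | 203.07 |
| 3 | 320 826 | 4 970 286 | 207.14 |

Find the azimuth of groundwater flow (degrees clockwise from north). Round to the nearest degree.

176°

∂h/∂x = (203.07 − 202.74) / (320531 − 320826) = -0.001119
∂h/∂y = (207.14 − 202.74) / (4970286 − 4969986) = +0.01467
Flow direction (−∇h) has components (+0.001119 E, -0.01467 N).
Azimuth = atan2(E, N) = atan2(+0.001119, -0.01467) = 175.6° ≈ 176°.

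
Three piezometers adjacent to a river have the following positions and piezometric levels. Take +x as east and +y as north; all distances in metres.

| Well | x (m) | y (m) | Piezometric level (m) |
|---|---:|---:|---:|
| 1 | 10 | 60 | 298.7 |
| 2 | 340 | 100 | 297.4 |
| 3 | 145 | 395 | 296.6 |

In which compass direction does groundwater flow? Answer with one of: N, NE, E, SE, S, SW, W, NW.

Taking 1 as reference: 2−1 = (330, 40, -1.3); 3−1 = (135, 335, -2.1).
Solve a·Δx + b·Δy = Δh: det = 330·335 − 135·40 = 105150.
∂h/∂x = [(-1.3)·335 − (-2.1)·40] / 105150 = -0.003343
∂h/∂y = [330·(-2.1) − 135·(-1.3)] / 105150 = -0.004922
Flow = −∇h = (+0.003343 east, +0.004922 north), which points northeast.

NE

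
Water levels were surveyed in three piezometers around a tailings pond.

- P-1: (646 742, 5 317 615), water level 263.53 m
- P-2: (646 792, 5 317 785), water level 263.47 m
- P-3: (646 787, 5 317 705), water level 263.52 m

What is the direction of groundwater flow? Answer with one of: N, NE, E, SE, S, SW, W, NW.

With h = a·x + b·y + c and P-1 as origin, the differences give:
  50·a + 170·b = -0.06
  45·a + 90·b = -0.01
Eliminate b (×90 and ×170, subtract): -3150·a = -3.700 → a = ∂h/∂x = +0.001175
Back-substitute: b = ∂h/∂y = -0.0006984.
Flow = −∇h = (-0.001175 east, +0.0006984 north), which points northwest.

NW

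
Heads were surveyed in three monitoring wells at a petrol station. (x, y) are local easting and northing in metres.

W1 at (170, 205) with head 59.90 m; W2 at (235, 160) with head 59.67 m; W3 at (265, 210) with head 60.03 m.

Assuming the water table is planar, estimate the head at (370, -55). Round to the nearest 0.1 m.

Taking W1 as reference: W2−W1 = (65, -45, -0.23); W3−W1 = (95, 5, +0.13).
Solve a·Δx + b·Δy = Δh: det = 65·5 − 95·(-45) = 4600.
∂h/∂x = [(-0.23)·5 − (+0.13)·(-45)] / 4600 = +0.001022
∂h/∂y = [65·(+0.13) − 95·(-0.23)] / 4600 = +0.006587
h(370, -55) = 59.90 + (+0.001022)·(200) + (+0.006587)·(-260) = 59.90 +0.204 -1.713 = 58.392 m.

58.4 m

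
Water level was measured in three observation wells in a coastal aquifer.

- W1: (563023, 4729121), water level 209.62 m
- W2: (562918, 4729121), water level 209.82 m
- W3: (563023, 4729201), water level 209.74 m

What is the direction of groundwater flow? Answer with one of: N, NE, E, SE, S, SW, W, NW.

∂h/∂x = (209.82 − 209.62) / (562918 − 563023) = -0.001905
∂h/∂y = (209.74 − 209.62) / (4729201 − 4729121) = +0.001500
Flow = −∇h = (+0.001905 east, -0.001500 north), which points southeast.

SE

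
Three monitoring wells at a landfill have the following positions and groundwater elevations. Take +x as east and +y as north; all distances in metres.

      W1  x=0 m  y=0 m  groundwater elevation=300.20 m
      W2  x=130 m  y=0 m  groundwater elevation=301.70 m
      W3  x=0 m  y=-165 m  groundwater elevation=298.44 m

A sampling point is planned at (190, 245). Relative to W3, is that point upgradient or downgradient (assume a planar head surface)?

upgradient

∂h/∂x = (301.70 − 300.20) / (130 − 0) = +0.01154
∂h/∂y = (298.44 − 300.20) / (-165 − 0) = +0.01067
Head at (190, 245) = 300.20 + (+0.01154)·(190) + (+0.01067)·(245) = 305.01 m.
That is higher than the 298.44 m at W3, so the point is upgradient.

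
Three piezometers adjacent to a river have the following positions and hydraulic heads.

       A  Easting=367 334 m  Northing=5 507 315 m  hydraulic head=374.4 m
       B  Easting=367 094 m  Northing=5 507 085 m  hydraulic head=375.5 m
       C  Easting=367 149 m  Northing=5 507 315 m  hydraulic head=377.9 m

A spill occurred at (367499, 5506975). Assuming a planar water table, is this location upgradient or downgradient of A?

With h = a·x + b·y + c and A as origin, the differences give:
  (-240)·a + (-230)·b = +1.1
  (-185)·a + 0·b = +3.5
Eliminate b (×0 and ×(-230), subtract): -42550·a = 805.00 → a = ∂h/∂x = -0.01892
Back-substitute: b = ∂h/∂y = +0.01496.
Head at (367499, 5506975) = 374.4 + (-0.01892)·(165) + (+0.01496)·(-340) = 366.19 m.
That is lower than the 374.4 m at A, so the point is downgradient.

downgradient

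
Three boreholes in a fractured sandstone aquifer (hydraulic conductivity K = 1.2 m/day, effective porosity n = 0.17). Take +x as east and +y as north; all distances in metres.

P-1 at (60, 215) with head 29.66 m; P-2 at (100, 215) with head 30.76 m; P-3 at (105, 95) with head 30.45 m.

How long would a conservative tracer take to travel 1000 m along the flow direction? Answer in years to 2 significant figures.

With h = a·x + b·y + c and P-1 as origin, the differences give:
  40·a + 0·b = +1.10
  45·a + (-120)·b = +0.79
Eliminate b (×(-120) and ×0, subtract): -4800·a = -132.000 → a = ∂h/∂x = +0.02750
Back-substitute: b = ∂h/∂y = +0.003729.
|∇h| = √(0.02750² + 0.003729²) = 0.02775
Seepage velocity v = K·i/n = 1.2 × 0.02775 / 0.17 = 0.1959 m/day.
t = 1000 / 0.1959 = 5105 days = 14 years.

14 years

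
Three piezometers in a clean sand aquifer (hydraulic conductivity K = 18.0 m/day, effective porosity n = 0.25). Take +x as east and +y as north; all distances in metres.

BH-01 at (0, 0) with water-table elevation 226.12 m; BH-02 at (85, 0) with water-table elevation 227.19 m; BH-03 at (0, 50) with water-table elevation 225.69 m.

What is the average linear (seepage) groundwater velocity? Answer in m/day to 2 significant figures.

1.1 m/day

∂h/∂x = (227.19 − 226.12) / (85 − 0) = +0.01259
∂h/∂y = (225.69 − 226.12) / (50 − 0) = -0.008600
|∇h| = √(0.01259² + -0.008600²) = 0.01525
Seepage velocity v = K·i/n = 18.0 × 0.01525 / 0.25 = 1.098 m/day.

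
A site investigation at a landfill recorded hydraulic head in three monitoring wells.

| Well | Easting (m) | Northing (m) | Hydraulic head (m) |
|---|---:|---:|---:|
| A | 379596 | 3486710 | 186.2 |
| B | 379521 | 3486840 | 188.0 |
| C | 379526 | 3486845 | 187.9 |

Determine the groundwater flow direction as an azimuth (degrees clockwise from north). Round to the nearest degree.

Differences from A: to B (Δx, Δy, Δh) = (-75, 130, +1.8); to C = (-70, 135, +1.7).
Determinant of the coordinate differences = (-75)·135 − (-70)·130 = -1025.
∂h/∂x = [(+1.8)·135 − (+1.7)·130] / -1025 = -0.02146
∂h/∂y = [(-75)·(+1.7) − (-70)·(+1.8)] / -1025 = +0.001463
Flow direction (−∇h) has components (+0.02146 E, -0.001463 N).
Azimuth = atan2(E, N) = atan2(+0.02146, -0.001463) = 93.9° ≈ 094°.

094°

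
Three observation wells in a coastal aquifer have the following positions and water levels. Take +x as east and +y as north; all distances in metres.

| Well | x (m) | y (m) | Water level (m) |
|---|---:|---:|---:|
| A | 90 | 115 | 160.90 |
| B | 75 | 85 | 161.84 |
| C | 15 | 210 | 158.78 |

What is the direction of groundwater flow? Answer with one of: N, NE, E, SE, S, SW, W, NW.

Taking A as reference: B−A = (-15, -30, +0.94); C−A = (-75, 95, -2.12).
Solve a·Δx + b·Δy = Δh: det = (-15)·95 − (-75)·(-30) = -3675.
∂h/∂x = [(+0.94)·95 − (-2.12)·(-30)] / -3675 = -0.006993
∂h/∂y = [(-15)·(-2.12) − (-75)·(+0.94)] / -3675 = -0.02784
Flow = −∇h = (+0.006993 east, +0.02784 north), which points north.

N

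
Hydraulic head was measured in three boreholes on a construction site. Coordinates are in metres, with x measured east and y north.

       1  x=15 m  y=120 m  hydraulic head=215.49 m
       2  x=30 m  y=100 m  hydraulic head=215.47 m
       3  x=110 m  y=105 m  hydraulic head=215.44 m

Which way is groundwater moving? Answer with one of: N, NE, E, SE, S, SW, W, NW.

With h = a·x + b·y + c and 1 as origin, the differences give:
  15·a + (-20)·b = -0.02
  95·a + (-15)·b = -0.05
Eliminate b (×(-15) and ×(-20), subtract): 1675·a = -0.700 → a = ∂h/∂x = -0.0004179
Back-substitute: b = ∂h/∂y = +0.0006866.
Flow = −∇h = (+0.0004179 east, -0.0006866 north), which points southeast.

SE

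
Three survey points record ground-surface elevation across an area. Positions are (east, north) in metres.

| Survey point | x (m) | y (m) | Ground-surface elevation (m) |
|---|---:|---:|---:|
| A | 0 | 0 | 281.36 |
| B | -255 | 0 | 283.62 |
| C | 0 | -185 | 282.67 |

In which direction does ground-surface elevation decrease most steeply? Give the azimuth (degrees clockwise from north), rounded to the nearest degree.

051°

∂z/∂x = (283.62 − 281.36) / (-255 − 0) = -0.008863
∂z/∂y = (282.67 − 281.36) / (-185 − 0) = -0.007081
Steepest decrease is along −∇f: components (+0.008863 E, +0.007081 N).
Azimuth = atan2(+0.008863, +0.007081) = 51.4° ≈ 051°.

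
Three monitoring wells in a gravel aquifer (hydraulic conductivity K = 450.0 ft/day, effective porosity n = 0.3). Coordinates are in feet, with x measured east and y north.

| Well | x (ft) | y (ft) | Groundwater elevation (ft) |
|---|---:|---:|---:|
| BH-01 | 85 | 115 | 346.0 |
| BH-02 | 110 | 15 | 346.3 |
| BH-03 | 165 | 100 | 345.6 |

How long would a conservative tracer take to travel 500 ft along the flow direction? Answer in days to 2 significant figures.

45 days

Differences from BH-01: to BH-02 (Δx, Δy, Δh) = (25, -100, +0.3); to BH-03 = (80, -15, -0.4).
Determinant of the coordinate differences = 25·(-15) − 80·(-100) = 7625.
∂h/∂x = [(+0.3)·(-15) − (-0.4)·(-100)] / 7625 = -0.005836
∂h/∂y = [25·(-0.4) − 80·(+0.3)] / 7625 = -0.004459
|∇h| = √(-0.005836² + -0.004459²) = 0.007344
Seepage velocity v = K·i/n = 450.0 × 0.007344 / 0.3 = 11.02 ft/day.
t = 500 / 11.02 = 45.37 days.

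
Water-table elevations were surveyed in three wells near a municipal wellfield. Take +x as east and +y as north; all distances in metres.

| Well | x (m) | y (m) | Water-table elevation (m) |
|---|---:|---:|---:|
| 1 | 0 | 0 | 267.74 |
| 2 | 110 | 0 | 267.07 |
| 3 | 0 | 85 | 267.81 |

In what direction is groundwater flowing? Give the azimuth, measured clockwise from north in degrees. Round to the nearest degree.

∂h/∂x = (267.07 − 267.74) / (110 − 0) = -0.006091
∂h/∂y = (267.81 − 267.74) / (85 − 0) = +0.0008235
Flow direction (−∇h) has components (+0.006091 E, -0.0008235 N).
Azimuth = atan2(E, N) = atan2(+0.006091, -0.0008235) = 97.7° ≈ 098°.

098°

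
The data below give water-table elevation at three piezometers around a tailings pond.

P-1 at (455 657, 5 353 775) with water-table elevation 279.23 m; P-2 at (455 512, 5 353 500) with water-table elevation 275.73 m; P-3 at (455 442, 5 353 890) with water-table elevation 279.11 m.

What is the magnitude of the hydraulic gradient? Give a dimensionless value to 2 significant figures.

Taking P-1 as reference: P-2−P-1 = (-145, -275, -3.50); P-3−P-1 = (-215, 115, -0.12).
Determinant of the coordinate differences = (-145)·115 − (-215)·(-275) = -75800.
∂h/∂x = [(-3.50)·115 − (-0.12)·(-275)] / -75800 = +0.005745
∂h/∂y = [(-145)·(-0.12) − (-215)·(-3.50)] / -75800 = +0.009698
|∇h| = √(0.005745² + 0.009698²) = 0.01127

0.011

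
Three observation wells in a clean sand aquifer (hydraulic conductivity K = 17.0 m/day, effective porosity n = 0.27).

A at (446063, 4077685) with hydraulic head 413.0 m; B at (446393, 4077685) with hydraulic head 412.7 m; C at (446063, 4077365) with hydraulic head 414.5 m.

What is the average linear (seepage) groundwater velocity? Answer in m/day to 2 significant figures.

∂h/∂x = (412.7 − 413.0) / (446393 − 446063) = -0.0009091
∂h/∂y = (414.5 − 413.0) / (4077365 − 4077685) = -0.004687
|∇h| = √(-0.0009091² + -0.004687²) = 0.004774
Seepage velocity v = K·i/n = 17.0 × 0.004774 / 0.27 = 0.3006 m/day.

0.30 m/day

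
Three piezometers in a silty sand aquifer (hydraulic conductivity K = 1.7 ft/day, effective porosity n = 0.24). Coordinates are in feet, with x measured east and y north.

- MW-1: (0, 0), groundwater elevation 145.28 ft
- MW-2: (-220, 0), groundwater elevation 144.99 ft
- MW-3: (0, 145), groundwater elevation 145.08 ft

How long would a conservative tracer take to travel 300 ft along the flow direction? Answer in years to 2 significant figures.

∂h/∂x = (144.99 − 145.28) / (-220 − 0) = +0.001318
∂h/∂y = (145.08 − 145.28) / (145 − 0) = -0.001379
|∇h| = √(0.001318² + -0.001379²) = 0.001908
Seepage velocity v = K·i/n = 1.7 × 0.001908 / 0.24 = 0.01351 ft/day.
t = 300 / 0.01351 = 2.221e+04 days = 60.8 years.

61 years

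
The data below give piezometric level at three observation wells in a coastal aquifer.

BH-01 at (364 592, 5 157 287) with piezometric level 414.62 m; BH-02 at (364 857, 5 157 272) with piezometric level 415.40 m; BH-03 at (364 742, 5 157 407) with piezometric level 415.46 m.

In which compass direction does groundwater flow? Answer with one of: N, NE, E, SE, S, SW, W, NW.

SW

Three-point gradient (reference BH-01): Δ to BH-02 = (265, -15, +0.78), Δ to BH-03 = (150, 120, +0.84).
∂h/∂x = +0.003119, ∂h/∂y = +0.003101 (det = 34050).
Flow = −∇h = (-0.003119 east, -0.003101 north), which points southwest.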